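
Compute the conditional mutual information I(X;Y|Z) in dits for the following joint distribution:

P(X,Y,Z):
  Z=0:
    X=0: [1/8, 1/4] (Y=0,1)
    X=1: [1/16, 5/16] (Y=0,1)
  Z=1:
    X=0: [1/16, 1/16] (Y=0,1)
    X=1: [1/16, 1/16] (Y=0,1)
0.0061 dits

Conditional mutual information: I(X;Y|Z) = H(X|Z) + H(Y|Z) - H(X,Y|Z)

H(Z) = 0.2442
H(X,Z) = 0.5452 → H(X|Z) = 0.3010
H(Y,Z) = 0.5026 → H(Y|Z) = 0.2584
H(X,Y,Z) = 0.7975 → H(X,Y|Z) = 0.5533

I(X;Y|Z) = 0.3010 + 0.2584 - 0.5533 = 0.0061 dits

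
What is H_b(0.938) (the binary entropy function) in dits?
0.1009 dits

The binary entropy function is:
H(p) = -p log(p) - (1-p) log(1-p)

H(0.938) = -0.938 × log_10(0.938) - 0.062 × log_10(0.062)
H(0.938) = 0.1009 dits

Note: Binary entropy is maximized at p=0.5 (H=1 bit) and minimized at p=0 or p=1 (H=0).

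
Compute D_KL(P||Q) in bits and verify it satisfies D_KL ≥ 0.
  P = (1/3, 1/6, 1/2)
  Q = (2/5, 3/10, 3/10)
0.1395 bits

KL divergence satisfies the Gibbs inequality: D_KL(P||Q) ≥ 0 for all distributions P, Q.

D_KL(P||Q) = Σ p(x) log(p(x)/q(x))
Term by term:
  x=0: 1/3 × log_2[(1/3)/(2/5)] = -0.0877
  x=1: 1/6 × log_2[(1/6)/(3/10)] = -0.1413
  x=2: 1/2 × log_2[(1/2)/(3/10)] = 0.3685
D_KL(P||Q) = 0.1395 bits

D_KL(P||Q) = 0.1395 ≥ 0 ✓

This non-negativity is a fundamental property: relative entropy cannot be negative because it measures how different Q is from P.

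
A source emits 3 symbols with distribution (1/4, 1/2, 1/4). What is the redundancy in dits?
0.0256 dits

Redundancy measures how far a source is from maximum entropy:
R = H_max - H(X)

Maximum entropy for 3 symbols: H_max = log_10(3) = 0.4771 dits
Actual entropy: H(X) = 0.4515 dits
Redundancy: R = 0.4771 - 0.4515 = 0.0256 dits

This redundancy represents potential for compression: the source could be compressed by 0.0256 dits per symbol.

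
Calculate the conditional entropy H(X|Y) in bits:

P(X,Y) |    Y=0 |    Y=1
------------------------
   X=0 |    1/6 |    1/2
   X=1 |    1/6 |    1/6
0.8742 bits

Using the chain rule: H(X|Y) = H(X,Y) - H(Y)

First, compute H(X,Y) = 1.7925 bits

Marginal P(Y) = (1/3, 2/3)
H(Y) = 0.9183 bits

H(X|Y) = H(X,Y) - H(Y) = 1.7925 - 0.9183 = 0.8742 bits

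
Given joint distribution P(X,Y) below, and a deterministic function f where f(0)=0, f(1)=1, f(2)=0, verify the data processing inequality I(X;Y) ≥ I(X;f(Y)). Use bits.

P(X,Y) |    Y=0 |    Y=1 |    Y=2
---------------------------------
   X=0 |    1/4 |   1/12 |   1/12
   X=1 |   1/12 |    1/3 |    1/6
I(X;Y) = 0.1791, I(X;f(Y)) = 0.1043, inequality holds: 0.1791 ≥ 0.1043

Data Processing Inequality: For any Markov chain X → Y → Z, we have I(X;Y) ≥ I(X;Z).

Here Z = f(Y) is a deterministic function of Y, forming X → Y → Z.

Original I(X;Y) = 0.1791 bits

After applying f:
P(X,Z) where Z=f(Y):
- P(X,Z=0) = P(X,Y=0) + P(X,Y=2)
- P(X,Z=1) = P(X,Y=1)

I(X;Z) = I(X;f(Y)) = 0.1043 bits

Verification: 0.1791 ≥ 0.1043 ✓

Information cannot be created by processing; the function f can only lose information about X.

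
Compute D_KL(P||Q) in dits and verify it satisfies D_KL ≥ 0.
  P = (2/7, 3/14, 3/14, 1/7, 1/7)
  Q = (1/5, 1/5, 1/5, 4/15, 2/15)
0.0227 dits

KL divergence satisfies the Gibbs inequality: D_KL(P||Q) ≥ 0 for all distributions P, Q.

D_KL(P||Q) = Σ p(x) log(p(x)/q(x))
Term by term:
  x=0: 2/7 × log_10[(2/7)/(1/5)] = 0.0443
  x=1: 3/14 × log_10[(3/14)/(1/5)] = 0.0064
  x=2: 3/14 × log_10[(3/14)/(1/5)] = 0.0064
  x=3: 1/7 × log_10[(1/7)/(4/15)] = -0.0387
  x=4: 1/7 × log_10[(1/7)/(2/15)] = 0.0043
D_KL(P||Q) = 0.0227 dits

D_KL(P||Q) = 0.0227 ≥ 0 ✓

This non-negativity is a fundamental property: relative entropy cannot be negative because it measures how different Q is from P.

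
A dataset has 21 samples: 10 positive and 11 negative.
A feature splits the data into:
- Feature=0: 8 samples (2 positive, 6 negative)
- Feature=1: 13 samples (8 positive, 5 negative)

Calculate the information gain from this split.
0.0943 bits

Information Gain = H(Y) - H(Y|Feature)

Before split:
P(positive) = 10/21 = 0.4762
H(Y) = 0.9984 bits

After split:
Feature=0: H = 0.8113 bits (weight = 8/21)
Feature=1: H = 0.9612 bits (weight = 13/21)
H(Y|Feature) = (8/21)×0.8113 + (13/21)×0.9612 = 0.9041 bits

Information Gain = 0.9984 - 0.9041 = 0.0943 bits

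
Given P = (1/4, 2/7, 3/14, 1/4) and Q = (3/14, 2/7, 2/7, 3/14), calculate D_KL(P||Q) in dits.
0.0067 dits

KL divergence: D_KL(P||Q) = Σ p(x) log(p(x)/q(x))

Computing term by term:
  x=0: 1/4 × log_10[(1/4)/(3/14)] = 1/4 × 0.0669 = 0.0167
  x=1: 2/7 × log_10[(2/7)/(2/7)] = 2/7 × 0.0000 = 0.0000
  x=2: 3/14 × log_10[(3/14)/(2/7)] = 3/14 × -0.1249 = -0.0268
  x=3: 1/4 × log_10[(1/4)/(3/14)] = 1/4 × 0.0669 = 0.0167

D_KL(P||Q) = 0.0067 dits

Note: KL divergence is always non-negative and equals 0 iff P = Q.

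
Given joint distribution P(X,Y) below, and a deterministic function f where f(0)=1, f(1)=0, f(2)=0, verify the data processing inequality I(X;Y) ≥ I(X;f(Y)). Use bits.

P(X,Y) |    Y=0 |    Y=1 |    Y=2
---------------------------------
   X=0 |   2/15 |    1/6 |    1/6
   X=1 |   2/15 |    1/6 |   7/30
I(X;Y) = 0.0048, I(X;f(Y)) = 0.0012, inequality holds: 0.0048 ≥ 0.0012

Data Processing Inequality: For any Markov chain X → Y → Z, we have I(X;Y) ≥ I(X;Z).

Here Z = f(Y) is a deterministic function of Y, forming X → Y → Z.

Original I(X;Y) = 0.0048 bits

After applying f:
P(X,Z) where Z=f(Y):
- P(X,Z=0) = P(X,Y=1) + P(X,Y=2)
- P(X,Z=1) = P(X,Y=0)

I(X;Z) = I(X;f(Y)) = 0.0012 bits

Verification: 0.0048 ≥ 0.0012 ✓

Information cannot be created by processing; the function f can only lose information about X.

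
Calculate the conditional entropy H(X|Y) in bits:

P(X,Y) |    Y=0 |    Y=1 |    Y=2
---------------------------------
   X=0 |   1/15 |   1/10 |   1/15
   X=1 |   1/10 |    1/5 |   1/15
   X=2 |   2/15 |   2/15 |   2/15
1.5205 bits

Using the chain rule: H(X|Y) = H(X,Y) - H(Y)

First, compute H(X,Y) = 3.0729 bits

Marginal P(Y) = (3/10, 13/30, 4/15)
H(Y) = 1.5524 bits

H(X|Y) = H(X,Y) - H(Y) = 3.0729 - 1.5524 = 1.5205 bits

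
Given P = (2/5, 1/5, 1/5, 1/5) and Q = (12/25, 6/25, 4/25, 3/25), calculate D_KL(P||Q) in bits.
0.0540 bits

KL divergence: D_KL(P||Q) = Σ p(x) log(p(x)/q(x))

Computing term by term:
  x=0: 2/5 × log_2[(2/5)/(12/25)] = 2/5 × -0.2630 = -0.1052
  x=1: 1/5 × log_2[(1/5)/(6/25)] = 1/5 × -0.2630 = -0.0526
  x=2: 1/5 × log_2[(1/5)/(4/25)] = 1/5 × 0.3219 = 0.0644
  x=3: 1/5 × log_2[(1/5)/(3/25)] = 1/5 × 0.7370 = 0.1474

D_KL(P||Q) = 0.0540 bits

Note: KL divergence is always non-negative and equals 0 iff P = Q.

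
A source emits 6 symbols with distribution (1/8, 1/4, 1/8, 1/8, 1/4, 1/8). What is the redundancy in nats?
0.0589 nats

Redundancy measures how far a source is from maximum entropy:
R = H_max - H(X)

Maximum entropy for 6 symbols: H_max = log_e(6) = 1.7918 nats
Actual entropy: H(X) = 1.7329 nats
Redundancy: R = 1.7918 - 1.7329 = 0.0589 nats

This redundancy represents potential for compression: the source could be compressed by 0.0589 nats per symbol.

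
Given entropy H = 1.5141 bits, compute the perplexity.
2.8562

Perplexity is 2^H (or exp(H) for natural log).

H = 1.5141 bits
Perplexity = 2^1.5141 = 2.8562

Interpretation: The model's uncertainty is equivalent to choosing uniformly among 2.9 options.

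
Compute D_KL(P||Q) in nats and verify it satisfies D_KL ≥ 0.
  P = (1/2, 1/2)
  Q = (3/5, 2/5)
0.0204 nats

KL divergence satisfies the Gibbs inequality: D_KL(P||Q) ≥ 0 for all distributions P, Q.

D_KL(P||Q) = Σ p(x) log(p(x)/q(x))
Term by term:
  x=0: 1/2 × log_e[(1/2)/(3/5)] = -0.0912
  x=1: 1/2 × log_e[(1/2)/(2/5)] = 0.1116
D_KL(P||Q) = 0.0204 nats

D_KL(P||Q) = 0.0204 ≥ 0 ✓

This non-negativity is a fundamental property: relative entropy cannot be negative because it measures how different Q is from P.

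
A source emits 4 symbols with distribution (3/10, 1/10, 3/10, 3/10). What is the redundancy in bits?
0.1045 bits

Redundancy measures how far a source is from maximum entropy:
R = H_max - H(X)

Maximum entropy for 4 symbols: H_max = log_2(4) = 2.0000 bits
Actual entropy: H(X) = 1.8955 bits
Redundancy: R = 2.0000 - 1.8955 = 0.1045 bits

This redundancy represents potential for compression: the source could be compressed by 0.1045 bits per symbol.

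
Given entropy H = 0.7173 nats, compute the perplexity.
2.0489

Perplexity is e^H (or exp(H) for natural log).

H = 0.7173 nats
Perplexity = e^0.7173 = 2.0489

Interpretation: The model's uncertainty is equivalent to choosing uniformly among 2.0 options.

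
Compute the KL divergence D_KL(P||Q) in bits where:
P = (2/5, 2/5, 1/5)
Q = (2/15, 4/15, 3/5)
0.5510 bits

KL divergence: D_KL(P||Q) = Σ p(x) log(p(x)/q(x))

Computing term by term:
  x=0: 2/5 × log_2[(2/5)/(2/15)] = 2/5 × 1.5850 = 0.6340
  x=1: 2/5 × log_2[(2/5)/(4/15)] = 2/5 × 0.5850 = 0.2340
  x=2: 1/5 × log_2[(1/5)/(3/5)] = 1/5 × -1.5850 = -0.3170

D_KL(P||Q) = 0.5510 bits

Note: KL divergence is always non-negative and equals 0 iff P = Q.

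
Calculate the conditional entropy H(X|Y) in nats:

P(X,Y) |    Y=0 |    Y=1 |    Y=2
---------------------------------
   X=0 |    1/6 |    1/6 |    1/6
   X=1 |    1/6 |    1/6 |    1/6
0.6931 nats

Using the chain rule: H(X|Y) = H(X,Y) - H(Y)

First, compute H(X,Y) = 1.7918 nats

Marginal P(Y) = (1/3, 1/3, 1/3)
H(Y) = 1.0986 nats

H(X|Y) = H(X,Y) - H(Y) = 1.7918 - 1.0986 = 0.6931 nats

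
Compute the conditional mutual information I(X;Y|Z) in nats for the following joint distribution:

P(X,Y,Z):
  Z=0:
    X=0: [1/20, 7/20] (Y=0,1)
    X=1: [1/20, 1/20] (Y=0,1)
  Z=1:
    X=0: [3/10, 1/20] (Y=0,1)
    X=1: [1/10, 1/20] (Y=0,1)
0.0414 nats

Conditional mutual information: I(X;Y|Z) = H(X|Z) + H(Y|Z) - H(X,Y|Z)

H(Z) = 0.6931
H(X,Z) = 1.2488 → H(X|Z) = 0.5556
H(Y,Z) = 1.1935 → H(Y|Z) = 0.5004
H(X,Y,Z) = 1.7078 → H(X,Y|Z) = 1.0147

I(X;Y|Z) = 0.5556 + 0.5004 - 1.0147 = 0.0414 nats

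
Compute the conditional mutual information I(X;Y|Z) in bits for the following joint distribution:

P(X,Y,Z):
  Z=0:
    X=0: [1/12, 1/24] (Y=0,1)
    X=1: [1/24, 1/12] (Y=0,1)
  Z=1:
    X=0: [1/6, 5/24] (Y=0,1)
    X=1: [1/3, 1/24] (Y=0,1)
0.1488 bits

Conditional mutual information: I(X;Y|Z) = H(X|Z) + H(Y|Z) - H(X,Y|Z)

H(Z) = 0.8113
H(X,Z) = 1.8113 → H(X|Z) = 1.0000
H(Y,Z) = 1.7500 → H(Y|Z) = 0.9387
H(X,Y,Z) = 2.6012 → H(X,Y|Z) = 1.7899

I(X;Y|Z) = 1.0000 + 0.9387 - 1.7899 = 0.1488 bits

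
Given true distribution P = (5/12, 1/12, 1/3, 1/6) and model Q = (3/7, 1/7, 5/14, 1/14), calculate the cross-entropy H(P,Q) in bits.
1.8730 bits

Cross-entropy: H(P,Q) = -Σ p(x) log q(x)

Alternatively: H(P,Q) = H(P) + D_KL(P||Q)
H(P) = 1.7842 bits
D_KL(P||Q) = 0.0888 bits

H(P,Q) = 1.7842 + 0.0888 = 1.8730 bits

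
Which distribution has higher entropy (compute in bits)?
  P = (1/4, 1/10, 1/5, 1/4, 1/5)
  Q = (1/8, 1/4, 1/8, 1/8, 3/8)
P

Computing entropies in bits:
H(P) = 2.2610
H(Q) = 2.1556

Distribution P has higher entropy.

Intuition: The distribution closer to uniform (more spread out) has higher entropy.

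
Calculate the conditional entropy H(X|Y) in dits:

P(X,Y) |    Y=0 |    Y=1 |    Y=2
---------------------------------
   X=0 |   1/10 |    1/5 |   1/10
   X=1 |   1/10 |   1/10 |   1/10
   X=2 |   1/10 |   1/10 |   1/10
0.4669 dits

Using the chain rule: H(X|Y) = H(X,Y) - H(Y)

First, compute H(X,Y) = 0.9398 dits

Marginal P(Y) = (3/10, 2/5, 3/10)
H(Y) = 0.4729 dits

H(X|Y) = H(X,Y) - H(Y) = 0.9398 - 0.4729 = 0.4669 dits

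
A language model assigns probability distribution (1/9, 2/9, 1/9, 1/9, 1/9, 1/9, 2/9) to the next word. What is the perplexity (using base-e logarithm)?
6.6138

Perplexity is e^H (or exp(H) for natural log).

First, H = -Σ p log p = 1.8892 nats
Perplexity = e^1.8892 = 6.6138

Interpretation: The model's uncertainty is equivalent to choosing uniformly among 6.6 options.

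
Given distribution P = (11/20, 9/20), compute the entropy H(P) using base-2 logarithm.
0.9928 bits

Shannon entropy is H(X) = -Σ p(x) log p(x).

For P = (11/20, 9/20):
H = -11/20 × log_2(11/20) -9/20 × log_2(9/20)
H = 0.9928 bits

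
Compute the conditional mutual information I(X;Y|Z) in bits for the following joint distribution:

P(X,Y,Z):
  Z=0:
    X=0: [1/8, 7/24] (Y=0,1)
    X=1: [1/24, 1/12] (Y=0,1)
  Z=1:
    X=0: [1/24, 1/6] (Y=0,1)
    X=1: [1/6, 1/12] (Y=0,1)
0.0760 bits

Conditional mutual information: I(X;Y|Z) = H(X|Z) + H(Y|Z) - H(X,Y|Z)

H(Z) = 0.9950
H(X,Z) = 1.8727 → H(X|Z) = 0.8777
H(Y,Z) = 1.9329 → H(Y|Z) = 0.9379
H(X,Y,Z) = 2.7347 → H(X,Y|Z) = 1.7397

I(X;Y|Z) = 0.8777 + 0.9379 - 1.7397 = 0.0760 bits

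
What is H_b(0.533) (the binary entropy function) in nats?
0.6910 nats

The binary entropy function is:
H(p) = -p log(p) - (1-p) log(1-p)

H(0.533) = -0.533 × log_e(0.533) - 0.467 × log_e(0.467)
H(0.533) = 0.6910 nats

Note: Binary entropy is maximized at p=0.5 (H=1 bit) and minimized at p=0 or p=1 (H=0).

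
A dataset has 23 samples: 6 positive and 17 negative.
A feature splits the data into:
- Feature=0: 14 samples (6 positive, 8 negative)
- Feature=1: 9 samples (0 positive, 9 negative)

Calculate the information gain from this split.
0.2284 bits

Information Gain = H(Y) - H(Y|Feature)

Before split:
P(positive) = 6/23 = 0.2609
H(Y) = 0.8281 bits

After split:
Feature=0: H = 0.9852 bits (weight = 14/23)
Feature=1: H = 0.0000 bits (weight = 9/23)
H(Y|Feature) = (14/23)×0.9852 + (9/23)×0.0000 = 0.5997 bits

Information Gain = 0.8281 - 0.5997 = 0.2284 bits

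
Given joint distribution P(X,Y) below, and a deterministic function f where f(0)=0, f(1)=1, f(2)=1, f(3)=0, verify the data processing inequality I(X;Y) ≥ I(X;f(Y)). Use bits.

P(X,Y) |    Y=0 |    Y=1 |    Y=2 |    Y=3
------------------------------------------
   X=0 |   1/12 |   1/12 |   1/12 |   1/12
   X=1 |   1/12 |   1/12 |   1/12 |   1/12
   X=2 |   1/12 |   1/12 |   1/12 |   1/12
I(X;Y) = 0.0000, I(X;f(Y)) = 0.0000, inequality holds: 0.0000 ≥ 0.0000

Data Processing Inequality: For any Markov chain X → Y → Z, we have I(X;Y) ≥ I(X;Z).

Here Z = f(Y) is a deterministic function of Y, forming X → Y → Z.

Original I(X;Y) = 0.0000 bits

After applying f:
P(X,Z) where Z=f(Y):
- P(X,Z=0) = P(X,Y=0) + P(X,Y=3)
- P(X,Z=1) = P(X,Y=1) + P(X,Y=2)

I(X;Z) = I(X;f(Y)) = 0.0000 bits

Verification: 0.0000 ≥ 0.0000 ✓

Information cannot be created by processing; the function f can only lose information about X.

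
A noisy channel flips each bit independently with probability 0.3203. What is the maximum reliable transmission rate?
0.0953 bits

For a binary symmetric channel (BSC) with error probability p:
Capacity C = 1 - H(p) bits per symbol

where H(p) = -p log₂(p) - (1-p) log₂(1-p) is the binary entropy function.

H(0.3203) = 0.9047 bits
C = 1 - 0.9047 = 0.0953 bits per symbol

This means we can reliably transmit up to 0.0953 bits of information per channel use.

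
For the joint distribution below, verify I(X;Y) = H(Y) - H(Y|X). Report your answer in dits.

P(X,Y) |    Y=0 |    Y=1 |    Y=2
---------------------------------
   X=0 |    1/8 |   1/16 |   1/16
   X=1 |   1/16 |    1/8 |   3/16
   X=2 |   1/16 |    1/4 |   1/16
I(X;Y) = 0.0466 dits

Mutual information has multiple equivalent forms:
- I(X;Y) = H(X) - H(X|Y)
- I(X;Y) = H(Y) - H(Y|X)
- I(X;Y) = H(X) + H(Y) - H(X,Y)

Computing all quantities:
H(X) = 0.4700, H(Y) = 0.4654, H(X,Y) = 0.8889
H(X|Y) = 0.4234, H(Y|X) = 0.4189

Verification:
H(X) - H(X|Y) = 0.4700 - 0.4234 = 0.0466
H(Y) - H(Y|X) = 0.4654 - 0.4189 = 0.0466
H(X) + H(Y) - H(X,Y) = 0.4700 + 0.4654 - 0.8889 = 0.0466

All forms give I(X;Y) = 0.0466 dits. ✓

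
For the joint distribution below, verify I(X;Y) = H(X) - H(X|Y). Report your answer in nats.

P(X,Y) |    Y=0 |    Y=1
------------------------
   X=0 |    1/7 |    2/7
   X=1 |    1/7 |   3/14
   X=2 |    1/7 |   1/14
I(X;Y) = 0.0334 nats

Mutual information has multiple equivalent forms:
- I(X;Y) = H(X) - H(X|Y)
- I(X;Y) = H(Y) - H(Y|X)
- I(X;Y) = H(X) + H(Y) - H(X,Y)

Computing all quantities:
H(X) = 1.0609, H(Y) = 0.6829, H(X,Y) = 1.7105
H(X|Y) = 1.0276, H(Y|X) = 0.6495

Verification:
H(X) - H(X|Y) = 1.0609 - 1.0276 = 0.0334
H(Y) - H(Y|X) = 0.6829 - 0.6495 = 0.0334
H(X) + H(Y) - H(X,Y) = 1.0609 + 0.6829 - 1.7105 = 0.0334

All forms give I(X;Y) = 0.0334 nats. ✓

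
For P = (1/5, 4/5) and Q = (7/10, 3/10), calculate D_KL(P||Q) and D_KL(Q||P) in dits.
D_KL(P||Q) = 0.2320, D_KL(Q||P) = 0.2531

KL divergence is not symmetric: D_KL(P||Q) ≠ D_KL(Q||P) in general.

D_KL(P||Q) = 0.2320 dits
D_KL(Q||P) = 0.2531 dits

No, they are not equal!

This asymmetry is why KL divergence is not a true distance metric.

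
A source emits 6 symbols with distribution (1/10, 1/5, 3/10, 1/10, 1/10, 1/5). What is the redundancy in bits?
0.1385 bits

Redundancy measures how far a source is from maximum entropy:
R = H_max - H(X)

Maximum entropy for 6 symbols: H_max = log_2(6) = 2.5850 bits
Actual entropy: H(X) = 2.4464 bits
Redundancy: R = 2.5850 - 2.4464 = 0.1385 bits

This redundancy represents potential for compression: the source could be compressed by 0.1385 bits per symbol.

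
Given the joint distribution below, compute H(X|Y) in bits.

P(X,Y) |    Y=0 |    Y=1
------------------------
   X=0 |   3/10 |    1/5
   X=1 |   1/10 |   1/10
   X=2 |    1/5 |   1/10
1.4755 bits

Using the chain rule: H(X|Y) = H(X,Y) - H(Y)

First, compute H(X,Y) = 2.4464 bits

Marginal P(Y) = (3/5, 2/5)
H(Y) = 0.9710 bits

H(X|Y) = H(X,Y) - H(Y) = 2.4464 - 0.9710 = 1.4755 bits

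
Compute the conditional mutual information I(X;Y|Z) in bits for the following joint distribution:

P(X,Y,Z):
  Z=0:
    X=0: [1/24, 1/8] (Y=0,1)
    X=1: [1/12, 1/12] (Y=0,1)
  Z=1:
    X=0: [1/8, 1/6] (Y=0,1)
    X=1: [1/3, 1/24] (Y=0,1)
0.1375 bits

Conditional mutual information: I(X;Y|Z) = H(X|Z) + H(Y|Z) - H(X,Y|Z)

H(Z) = 0.9183
H(X,Z) = 1.9108 → H(X|Z) = 0.9925
H(Y,Z) = 1.8338 → H(Y|Z) = 0.9155
H(X,Y,Z) = 2.6887 → H(X,Y|Z) = 1.7704

I(X;Y|Z) = 0.9925 + 0.9155 - 1.7704 = 0.1375 bits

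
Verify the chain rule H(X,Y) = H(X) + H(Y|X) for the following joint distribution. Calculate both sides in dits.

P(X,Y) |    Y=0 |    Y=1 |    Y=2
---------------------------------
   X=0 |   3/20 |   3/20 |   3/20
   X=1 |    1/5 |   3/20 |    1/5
H(X,Y) = 0.7739, H(X) = 0.2989, H(Y|X) = 0.4751 (all in dits)

Chain rule: H(X,Y) = H(X) + H(Y|X)

Left side — joint entropy directly:
H(X,Y) = -Σ p(x,y) log p(x,y) = 0.7739 dits

Right side — compute H(Y|X) from the conditional distributions:
P(X) = (9/20, 11/20), so H(X) = 0.2989 dits
H(Y|X) = Σ_x P(X=x) · H(Y|X=x):
  P(Y|X=0) = (1/3, 1/3, 1/3), H(Y|X=0) = 0.4771, weight P(X=0) = 9/20
  P(Y|X=1) = (4/11, 3/11, 4/11), H(Y|X=1) = 0.4734, weight P(X=1) = 11/20
H(Y|X) = 0.4751 dits

H(X) + H(Y|X) = 0.2989 + 0.4751 = 0.7739 dits

Both sides equal 0.7739 dits. ✓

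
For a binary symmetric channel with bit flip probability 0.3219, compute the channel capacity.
0.0936 bits

For a binary symmetric channel (BSC) with error probability p:
Capacity C = 1 - H(p) bits per symbol

where H(p) = -p log₂(p) - (1-p) log₂(1-p) is the binary entropy function.

H(0.3219) = 0.9064 bits
C = 1 - 0.9064 = 0.0936 bits per symbol

This means we can reliably transmit up to 0.0936 bits of information per channel use.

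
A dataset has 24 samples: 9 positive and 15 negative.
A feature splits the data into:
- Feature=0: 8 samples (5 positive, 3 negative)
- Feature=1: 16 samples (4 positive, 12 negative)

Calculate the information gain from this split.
0.0954 bits

Information Gain = H(Y) - H(Y|Feature)

Before split:
P(positive) = 9/24 = 0.3750
H(Y) = 0.9544 bits

After split:
Feature=0: H = 0.9544 bits (weight = 8/24)
Feature=1: H = 0.8113 bits (weight = 16/24)
H(Y|Feature) = (8/24)×0.9544 + (16/24)×0.8113 = 0.8590 bits

Information Gain = 0.9544 - 0.8590 = 0.0954 bits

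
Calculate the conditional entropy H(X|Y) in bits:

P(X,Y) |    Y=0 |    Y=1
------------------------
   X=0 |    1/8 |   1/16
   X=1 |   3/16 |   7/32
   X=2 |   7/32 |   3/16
1.4927 bits

Using the chain rule: H(X|Y) = H(X,Y) - H(Y)

First, compute H(X,Y) = 2.4899 bits

Marginal P(Y) = (17/32, 15/32)
H(Y) = 0.9972 bits

H(X|Y) = H(X,Y) - H(Y) = 2.4899 - 0.9972 = 1.4927 bits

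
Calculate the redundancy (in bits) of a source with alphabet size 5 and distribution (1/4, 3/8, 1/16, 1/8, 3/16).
0.2135 bits

Redundancy measures how far a source is from maximum entropy:
R = H_max - H(X)

Maximum entropy for 5 symbols: H_max = log_2(5) = 2.3219 bits
Actual entropy: H(X) = 2.1085 bits
Redundancy: R = 2.3219 - 2.1085 = 0.2135 bits

This redundancy represents potential for compression: the source could be compressed by 0.2135 bits per symbol.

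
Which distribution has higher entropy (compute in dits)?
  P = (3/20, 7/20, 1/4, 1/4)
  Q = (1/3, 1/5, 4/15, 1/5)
Q

Computing entropies in dits:
H(P) = 0.5842
H(Q) = 0.5917

Distribution Q has higher entropy.

Intuition: The distribution closer to uniform (more spread out) has higher entropy.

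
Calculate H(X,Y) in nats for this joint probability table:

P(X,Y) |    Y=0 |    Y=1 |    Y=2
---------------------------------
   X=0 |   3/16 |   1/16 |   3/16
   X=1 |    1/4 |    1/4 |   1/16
1.6675 nats

Joint entropy is H(X,Y) = -Σ_{x,y} p(x,y) log p(x,y).

Summing over all non-zero entries:
H(X,Y) = -[3/16·log_e(3/16) + 1/16·log_e(1/16) + 3/16·log_e(3/16) + 1/4·log_e(1/4) + 1/4·log_e(1/4) + 1/16·log_e(1/16)]
H(X,Y) = 1.6675 nats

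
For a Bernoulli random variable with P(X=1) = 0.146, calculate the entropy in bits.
0.5997 bits

The binary entropy function is:
H(p) = -p log(p) - (1-p) log(1-p)

H(0.146) = -0.146 × log_2(0.146) - 0.854 × log_2(0.854)
H(0.146) = 0.5997 bits

Note: Binary entropy is maximized at p=0.5 (H=1 bit) and minimized at p=0 or p=1 (H=0).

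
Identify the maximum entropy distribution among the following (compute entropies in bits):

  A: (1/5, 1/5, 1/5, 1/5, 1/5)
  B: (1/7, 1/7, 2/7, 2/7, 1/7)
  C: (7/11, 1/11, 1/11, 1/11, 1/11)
A

For a discrete distribution over n outcomes, entropy is maximized by the uniform distribution.

Computing entropies:
H(A) = 2.3219 bits
H(B) = 2.2359 bits
H(C) = 1.6729 bits

The uniform distribution (where all probabilities equal 1/5) achieves the maximum entropy of log_2(5) = 2.3219 bits.

Distribution A has the highest entropy.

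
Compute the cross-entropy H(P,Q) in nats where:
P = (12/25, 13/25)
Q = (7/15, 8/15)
0.6927 nats

Cross-entropy: H(P,Q) = -Σ p(x) log q(x)

Alternatively: H(P,Q) = H(P) + D_KL(P||Q)
H(P) = 0.6923 nats
D_KL(P||Q) = 0.0004 nats

H(P,Q) = 0.6923 + 0.0004 = 0.6927 nats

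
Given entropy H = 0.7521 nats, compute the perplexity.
2.1215

Perplexity is e^H (or exp(H) for natural log).

H = 0.7521 nats
Perplexity = e^0.7521 = 2.1215

Interpretation: The model's uncertainty is equivalent to choosing uniformly among 2.1 options.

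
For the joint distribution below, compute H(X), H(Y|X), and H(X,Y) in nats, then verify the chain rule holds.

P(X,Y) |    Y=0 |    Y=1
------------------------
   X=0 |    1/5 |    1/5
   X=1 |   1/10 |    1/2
H(X,Y) = 1.2206, H(X) = 0.6730, H(Y|X) = 0.5476 (all in nats)

Chain rule: H(X,Y) = H(X) + H(Y|X)

Left side — joint entropy directly:
H(X,Y) = -Σ p(x,y) log p(x,y) = 1.2206 nats

Right side — compute H(Y|X) from the conditional distributions:
P(X) = (2/5, 3/5), so H(X) = 0.6730 nats
H(Y|X) = Σ_x P(X=x) · H(Y|X=x):
  P(Y|X=0) = (1/2, 1/2), H(Y|X=0) = 0.6931, weight P(X=0) = 2/5
  P(Y|X=1) = (1/6, 5/6), H(Y|X=1) = 0.4506, weight P(X=1) = 3/5
H(Y|X) = 0.5476 nats

H(X) + H(Y|X) = 0.6730 + 0.5476 = 1.2206 nats

Both sides equal 1.2206 nats. ✓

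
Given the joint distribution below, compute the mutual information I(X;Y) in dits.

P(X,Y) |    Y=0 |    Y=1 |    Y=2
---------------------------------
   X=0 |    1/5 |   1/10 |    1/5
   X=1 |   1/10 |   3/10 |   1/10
0.0375 dits

Mutual information: I(X;Y) = H(X) + H(Y) - H(X,Y)

Marginals:
P(X) = (1/2, 1/2), H(X) = 0.3010 dits
P(Y) = (3/10, 2/5, 3/10), H(Y) = 0.4729 dits

Joint entropy: H(X,Y) = 0.7365 dits

I(X;Y) = 0.3010 + 0.4729 - 0.7365 = 0.0375 dits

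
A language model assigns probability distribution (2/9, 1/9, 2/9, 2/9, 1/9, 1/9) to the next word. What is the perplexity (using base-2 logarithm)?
5.6696

Perplexity is 2^H (or exp(H) for natural log).

First, H = -Σ p log p = 2.5033 bits
Perplexity = 2^2.5033 = 5.6696

Interpretation: The model's uncertainty is equivalent to choosing uniformly among 5.7 options.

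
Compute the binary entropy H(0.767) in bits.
0.7832 bits

The binary entropy function is:
H(p) = -p log(p) - (1-p) log(1-p)

H(0.767) = -0.767 × log_2(0.767) - 0.233 × log_2(0.233)
H(0.767) = 0.7832 bits

Note: Binary entropy is maximized at p=0.5 (H=1 bit) and minimized at p=0 or p=1 (H=0).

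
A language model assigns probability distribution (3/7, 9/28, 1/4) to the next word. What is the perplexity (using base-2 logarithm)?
2.9286

Perplexity is 2^H (or exp(H) for natural log).

First, H = -Σ p log p = 1.5502 bits
Perplexity = 2^1.5502 = 2.9286

Interpretation: The model's uncertainty is equivalent to choosing uniformly among 2.9 options.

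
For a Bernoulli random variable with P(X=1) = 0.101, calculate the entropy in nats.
0.3273 nats

The binary entropy function is:
H(p) = -p log(p) - (1-p) log(1-p)

H(0.101) = -0.101 × log_e(0.101) - 0.899 × log_e(0.899)
H(0.101) = 0.3273 nats

Note: Binary entropy is maximized at p=0.5 (H=1 bit) and minimized at p=0 or p=1 (H=0).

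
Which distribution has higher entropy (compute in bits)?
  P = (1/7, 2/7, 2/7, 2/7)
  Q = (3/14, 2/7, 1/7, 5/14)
P

Computing entropies in bits:
H(P) = 1.9502
H(Q) = 1.9242

Distribution P has higher entropy.

Intuition: The distribution closer to uniform (more spread out) has higher entropy.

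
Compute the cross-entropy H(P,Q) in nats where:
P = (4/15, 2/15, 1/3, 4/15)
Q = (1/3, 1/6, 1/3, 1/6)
1.3759 nats

Cross-entropy: H(P,Q) = -Σ p(x) log q(x)

Alternatively: H(P,Q) = H(P) + D_KL(P||Q)
H(P) = 1.3398 nats
D_KL(P||Q) = 0.0361 nats

H(P,Q) = 1.3398 + 0.0361 = 1.3759 nats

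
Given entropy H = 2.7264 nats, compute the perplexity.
15.2778

Perplexity is e^H (or exp(H) for natural log).

H = 2.7264 nats
Perplexity = e^2.7264 = 15.2778

Interpretation: The model's uncertainty is equivalent to choosing uniformly among 15.3 options.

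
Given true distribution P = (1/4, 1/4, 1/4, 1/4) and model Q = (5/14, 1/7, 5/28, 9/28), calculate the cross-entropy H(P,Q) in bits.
2.1039 bits

Cross-entropy: H(P,Q) = -Σ p(x) log q(x)

Alternatively: H(P,Q) = H(P) + D_KL(P||Q)
H(P) = 2.0000 bits
D_KL(P||Q) = 0.1039 bits

H(P,Q) = 2.0000 + 0.1039 = 2.1039 bits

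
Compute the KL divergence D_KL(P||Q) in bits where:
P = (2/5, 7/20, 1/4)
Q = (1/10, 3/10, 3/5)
0.5621 bits

KL divergence: D_KL(P||Q) = Σ p(x) log(p(x)/q(x))

Computing term by term:
  x=0: 2/5 × log_2[(2/5)/(1/10)] = 2/5 × 2.0000 = 0.8000
  x=1: 7/20 × log_2[(7/20)/(3/10)] = 7/20 × 0.2224 = 0.0778
  x=2: 1/4 × log_2[(1/4)/(3/5)] = 1/4 × -1.2630 = -0.3158

D_KL(P||Q) = 0.5621 bits

Note: KL divergence is always non-negative and equals 0 iff P = Q.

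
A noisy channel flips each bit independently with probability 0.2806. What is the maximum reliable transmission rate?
0.1437 bits

For a binary symmetric channel (BSC) with error probability p:
Capacity C = 1 - H(p) bits per symbol

where H(p) = -p log₂(p) - (1-p) log₂(1-p) is the binary entropy function.

H(0.2806) = 0.8563 bits
C = 1 - 0.8563 = 0.1437 bits per symbol

This means we can reliably transmit up to 0.1437 bits of information per channel use.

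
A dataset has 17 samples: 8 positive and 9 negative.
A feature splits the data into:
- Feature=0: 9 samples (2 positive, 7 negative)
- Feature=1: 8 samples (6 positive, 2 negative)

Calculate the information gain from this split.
0.2111 bits

Information Gain = H(Y) - H(Y|Feature)

Before split:
P(positive) = 8/17 = 0.4706
H(Y) = 0.9975 bits

After split:
Feature=0: H = 0.7642 bits (weight = 9/17)
Feature=1: H = 0.8113 bits (weight = 8/17)
H(Y|Feature) = (9/17)×0.7642 + (8/17)×0.8113 = 0.7864 bits

Information Gain = 0.9975 - 0.7864 = 0.2111 bits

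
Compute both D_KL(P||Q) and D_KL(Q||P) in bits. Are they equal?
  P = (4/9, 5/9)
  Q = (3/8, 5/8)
D_KL(P||Q) = 0.0145, D_KL(Q||P) = 0.0143

KL divergence is not symmetric: D_KL(P||Q) ≠ D_KL(Q||P) in general.

D_KL(P||Q) = 0.0145 bits
D_KL(Q||P) = 0.0143 bits

No, they are not equal!

This asymmetry is why KL divergence is not a true distance metric.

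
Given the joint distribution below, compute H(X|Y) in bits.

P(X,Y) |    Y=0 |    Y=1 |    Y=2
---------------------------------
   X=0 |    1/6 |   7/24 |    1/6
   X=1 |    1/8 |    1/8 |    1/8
0.9419 bits

Using the chain rule: H(X|Y) = H(X,Y) - H(Y)

First, compute H(X,Y) = 2.5051 bits

Marginal P(Y) = (7/24, 5/12, 7/24)
H(Y) = 1.5632 bits

H(X|Y) = H(X,Y) - H(Y) = 2.5051 - 1.5632 = 0.9419 bits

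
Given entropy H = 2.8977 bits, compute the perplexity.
7.4524

Perplexity is 2^H (or exp(H) for natural log).

H = 2.8977 bits
Perplexity = 2^2.8977 = 7.4524

Interpretation: The model's uncertainty is equivalent to choosing uniformly among 7.5 options.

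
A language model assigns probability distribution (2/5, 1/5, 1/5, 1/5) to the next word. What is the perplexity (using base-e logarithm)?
3.7893

Perplexity is e^H (or exp(H) for natural log).

First, H = -Σ p log p = 1.3322 nats
Perplexity = e^1.3322 = 3.7893

Interpretation: The model's uncertainty is equivalent to choosing uniformly among 3.8 options.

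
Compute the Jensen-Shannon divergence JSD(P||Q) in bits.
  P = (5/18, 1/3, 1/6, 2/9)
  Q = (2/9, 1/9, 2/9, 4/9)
0.0743 bits

Jensen-Shannon divergence is:
JSD(P||Q) = 0.5 × D_KL(P||M) + 0.5 × D_KL(Q||M)
where M = 0.5 × (P + Q) is the mixture distribution.

M = 0.5 × (5/18, 1/3, 1/6, 2/9) + 0.5 × (2/9, 1/9, 2/9, 4/9) = (1/4, 2/9, 7/36, 1/3)

D_KL(P||M) = 0.0702 bits
D_KL(Q||M) = 0.0784 bits

JSD(P||Q) = 0.5 × 0.0702 + 0.5 × 0.0784 = 0.0743 bits

Unlike KL divergence, JSD is symmetric and bounded: 0 ≤ JSD ≤ log(2).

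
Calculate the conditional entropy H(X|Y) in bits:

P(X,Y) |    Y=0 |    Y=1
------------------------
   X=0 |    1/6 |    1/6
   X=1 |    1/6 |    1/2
0.8742 bits

Using the chain rule: H(X|Y) = H(X,Y) - H(Y)

First, compute H(X,Y) = 1.7925 bits

Marginal P(Y) = (1/3, 2/3)
H(Y) = 0.9183 bits

H(X|Y) = H(X,Y) - H(Y) = 1.7925 - 0.9183 = 0.8742 bits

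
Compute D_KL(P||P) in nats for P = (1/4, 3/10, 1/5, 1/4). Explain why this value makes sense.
0.0000 nats

KL divergence satisfies the Gibbs inequality: D_KL(P||Q) ≥ 0 for all distributions P, Q.

D_KL(P||Q) = Σ p(x) log(p(x)/q(x))
Each term is p(x) × log_e(p(x)/p(x)) = p(x) × log_e(1) = 0, so the sum is 0.
D_KL(P||Q) = 0.0000 nats

When P = Q, the KL divergence is exactly 0, as there is no 'divergence' between identical distributions.

This non-negativity is a fundamental property: relative entropy cannot be negative because it measures how different Q is from P.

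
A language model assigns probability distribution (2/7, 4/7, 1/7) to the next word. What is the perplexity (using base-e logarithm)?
2.6005

Perplexity is e^H (or exp(H) for natural log).

First, H = -Σ p log p = 0.9557 nats
Perplexity = e^0.9557 = 2.6005

Interpretation: The model's uncertainty is equivalent to choosing uniformly among 2.6 options.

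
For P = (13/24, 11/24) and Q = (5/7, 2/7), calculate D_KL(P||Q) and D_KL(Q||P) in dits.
D_KL(P||Q) = 0.0290, D_KL(Q||P) = 0.0272

KL divergence is not symmetric: D_KL(P||Q) ≠ D_KL(Q||P) in general.

D_KL(P||Q) = 0.0290 dits
D_KL(Q||P) = 0.0272 dits

No, they are not equal!

This asymmetry is why KL divergence is not a true distance metric.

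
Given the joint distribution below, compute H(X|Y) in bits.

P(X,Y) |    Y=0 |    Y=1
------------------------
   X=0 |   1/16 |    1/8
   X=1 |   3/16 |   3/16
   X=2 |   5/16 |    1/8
1.4413 bits

Using the chain rule: H(X|Y) = H(X,Y) - H(Y)

First, compute H(X,Y) = 2.4300 bits

Marginal P(Y) = (9/16, 7/16)
H(Y) = 0.9887 bits

H(X|Y) = H(X,Y) - H(Y) = 2.4300 - 0.9887 = 1.4413 bits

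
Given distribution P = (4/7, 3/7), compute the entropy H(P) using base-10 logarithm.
0.2966 dits

Shannon entropy is H(X) = -Σ p(x) log p(x).

For P = (4/7, 3/7):
H = -4/7 × log_10(4/7) -3/7 × log_10(3/7)
H = 0.2966 dits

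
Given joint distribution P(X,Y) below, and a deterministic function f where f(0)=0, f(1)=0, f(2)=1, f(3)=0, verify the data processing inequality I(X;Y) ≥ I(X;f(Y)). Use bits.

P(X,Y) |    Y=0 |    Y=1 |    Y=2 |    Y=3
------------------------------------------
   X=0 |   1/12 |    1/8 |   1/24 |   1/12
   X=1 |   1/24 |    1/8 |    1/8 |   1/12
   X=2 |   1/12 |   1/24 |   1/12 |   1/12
I(X;Y) = 0.0768, I(X;f(Y)) = 0.0340, inequality holds: 0.0768 ≥ 0.0340

Data Processing Inequality: For any Markov chain X → Y → Z, we have I(X;Y) ≥ I(X;Z).

Here Z = f(Y) is a deterministic function of Y, forming X → Y → Z.

Original I(X;Y) = 0.0768 bits

After applying f:
P(X,Z) where Z=f(Y):
- P(X,Z=0) = P(X,Y=0) + P(X,Y=1) + P(X,Y=3)
- P(X,Z=1) = P(X,Y=2)

I(X;Z) = I(X;f(Y)) = 0.0340 bits

Verification: 0.0768 ≥ 0.0340 ✓

Information cannot be created by processing; the function f can only lose information about X.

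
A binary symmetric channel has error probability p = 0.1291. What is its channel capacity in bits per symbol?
0.4450 bits

For a binary symmetric channel (BSC) with error probability p:
Capacity C = 1 - H(p) bits per symbol

where H(p) = -p log₂(p) - (1-p) log₂(1-p) is the binary entropy function.

H(0.1291) = 0.5550 bits
C = 1 - 0.5550 = 0.4450 bits per symbol

This means we can reliably transmit up to 0.4450 bits of information per channel use.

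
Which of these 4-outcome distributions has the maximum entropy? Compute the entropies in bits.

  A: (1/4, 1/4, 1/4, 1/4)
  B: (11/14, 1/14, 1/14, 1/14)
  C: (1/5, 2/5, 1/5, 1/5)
A

For a discrete distribution over n outcomes, entropy is maximized by the uniform distribution.

Computing entropies:
H(A) = 2.0000 bits
H(B) = 1.0892 bits
H(C) = 1.9219 bits

The uniform distribution (where all probabilities equal 1/4) achieves the maximum entropy of log_2(4) = 2.0000 bits.

Distribution A has the highest entropy.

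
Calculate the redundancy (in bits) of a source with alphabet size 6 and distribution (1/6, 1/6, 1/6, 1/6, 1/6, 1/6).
0.0000 bits

Redundancy measures how far a source is from maximum entropy:
R = H_max - H(X)

Maximum entropy for 6 symbols: H_max = log_2(6) = 2.5850 bits
Actual entropy: H(X) = 2.5850 bits
Redundancy: R = 2.5850 - 2.5850 = 0.0000 bits

This redundancy represents potential for compression: the source could be compressed by 0.0000 bits per symbol.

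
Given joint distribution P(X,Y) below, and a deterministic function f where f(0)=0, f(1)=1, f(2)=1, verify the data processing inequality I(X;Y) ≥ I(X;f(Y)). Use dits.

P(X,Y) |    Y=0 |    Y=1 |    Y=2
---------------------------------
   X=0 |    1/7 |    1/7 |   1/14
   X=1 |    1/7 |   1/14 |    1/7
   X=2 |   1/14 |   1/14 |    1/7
I(X;Y) = 0.0186, I(X;f(Y)) = 0.0045, inequality holds: 0.0186 ≥ 0.0045

Data Processing Inequality: For any Markov chain X → Y → Z, we have I(X;Y) ≥ I(X;Z).

Here Z = f(Y) is a deterministic function of Y, forming X → Y → Z.

Original I(X;Y) = 0.0186 dits

After applying f:
P(X,Z) where Z=f(Y):
- P(X,Z=0) = P(X,Y=0)
- P(X,Z=1) = P(X,Y=1) + P(X,Y=2)

I(X;Z) = I(X;f(Y)) = 0.0045 dits

Verification: 0.0186 ≥ 0.0045 ✓

Information cannot be created by processing; the function f can only lose information about X.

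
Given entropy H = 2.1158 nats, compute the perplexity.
8.2962

Perplexity is e^H (or exp(H) for natural log).

H = 2.1158 nats
Perplexity = e^2.1158 = 8.2962

Interpretation: The model's uncertainty is equivalent to choosing uniformly among 8.3 options.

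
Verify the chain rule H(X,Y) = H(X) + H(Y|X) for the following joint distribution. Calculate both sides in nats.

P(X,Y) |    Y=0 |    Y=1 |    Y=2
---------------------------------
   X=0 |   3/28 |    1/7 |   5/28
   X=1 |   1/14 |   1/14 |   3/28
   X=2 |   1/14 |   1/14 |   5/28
H(X,Y) = 2.1259, H(X) = 1.0745, H(Y|X) = 1.0514 (all in nats)

Chain rule: H(X,Y) = H(X) + H(Y|X)

Left side — joint entropy directly:
H(X,Y) = -Σ p(x,y) log p(x,y) = 2.1259 nats

Right side — compute H(Y|X) from the conditional distributions:
P(X) = (3/7, 1/4, 9/28), so H(X) = 1.0745 nats
H(Y|X) = Σ_x P(X=x) · H(Y|X=x):
  P(Y|X=0) = (1/4, 1/3, 5/12), H(Y|X=0) = 1.0776, weight P(X=0) = 3/7
  P(Y|X=1) = (2/7, 2/7, 3/7), H(Y|X=1) = 1.0790, weight P(X=1) = 1/4
  P(Y|X=2) = (2/9, 2/9, 5/9), H(Y|X=2) = 0.9950, weight P(X=2) = 9/28
H(Y|X) = 1.0514 nats

H(X) + H(Y|X) = 1.0745 + 1.0514 = 2.1259 nats

Both sides equal 2.1259 nats. ✓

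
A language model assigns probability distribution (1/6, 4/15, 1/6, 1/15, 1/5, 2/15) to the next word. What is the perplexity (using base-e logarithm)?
5.5890

Perplexity is e^H (or exp(H) for natural log).

First, H = -Σ p log p = 1.7208 nats
Perplexity = e^1.7208 = 5.5890

Interpretation: The model's uncertainty is equivalent to choosing uniformly among 5.6 options.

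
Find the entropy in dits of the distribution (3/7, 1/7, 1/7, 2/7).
0.5546 dits

Shannon entropy is H(X) = -Σ p(x) log p(x).

For P = (3/7, 1/7, 1/7, 2/7):
H = -3/7 × log_10(3/7) -1/7 × log_10(1/7) -1/7 × log_10(1/7) -2/7 × log_10(2/7)
H = 0.5546 dits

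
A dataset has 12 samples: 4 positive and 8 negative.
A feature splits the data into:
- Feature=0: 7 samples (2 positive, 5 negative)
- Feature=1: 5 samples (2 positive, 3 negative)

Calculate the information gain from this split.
0.0102 bits

Information Gain = H(Y) - H(Y|Feature)

Before split:
P(positive) = 4/12 = 0.3333
H(Y) = 0.9183 bits

After split:
Feature=0: H = 0.8631 bits (weight = 7/12)
Feature=1: H = 0.9710 bits (weight = 5/12)
H(Y|Feature) = (7/12)×0.8631 + (5/12)×0.9710 = 0.9080 bits

Information Gain = 0.9183 - 0.9080 = 0.0102 bits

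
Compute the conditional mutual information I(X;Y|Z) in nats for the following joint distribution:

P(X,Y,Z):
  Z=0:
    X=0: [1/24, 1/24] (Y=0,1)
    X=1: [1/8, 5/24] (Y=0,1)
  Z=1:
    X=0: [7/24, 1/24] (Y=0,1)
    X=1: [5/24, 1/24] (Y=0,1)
0.0031 nats

Conditional mutual information: I(X;Y|Z) = H(X|Z) + H(Y|Z) - H(X,Y|Z)

H(Z) = 0.6792
H(X,Z) = 1.2861 → H(X|Z) = 0.6069
H(Y,Z) = 1.1988 → H(Y|Z) = 0.5197
H(X,Y,Z) = 1.8026 → H(X,Y|Z) = 1.1234

I(X;Y|Z) = 0.6069 + 0.5197 - 1.1234 = 0.0031 nats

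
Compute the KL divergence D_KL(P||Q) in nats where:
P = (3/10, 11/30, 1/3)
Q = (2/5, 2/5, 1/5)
0.0521 nats

KL divergence: D_KL(P||Q) = Σ p(x) log(p(x)/q(x))

Computing term by term:
  x=0: 3/10 × log_e[(3/10)/(2/5)] = 3/10 × -0.2877 = -0.0863
  x=1: 11/30 × log_e[(11/30)/(2/5)] = 11/30 × -0.0870 = -0.0319
  x=2: 1/3 × log_e[(1/3)/(1/5)] = 1/3 × 0.5108 = 0.1703

D_KL(P||Q) = 0.0521 nats

Note: KL divergence is always non-negative and equals 0 iff P = Q.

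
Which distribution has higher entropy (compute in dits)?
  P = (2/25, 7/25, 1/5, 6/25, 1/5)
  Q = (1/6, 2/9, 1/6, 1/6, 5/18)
Q

Computing entropies in dits:
H(P) = 0.6709
H(Q) = 0.6888

Distribution Q has higher entropy.

Intuition: The distribution closer to uniform (more spread out) has higher entropy.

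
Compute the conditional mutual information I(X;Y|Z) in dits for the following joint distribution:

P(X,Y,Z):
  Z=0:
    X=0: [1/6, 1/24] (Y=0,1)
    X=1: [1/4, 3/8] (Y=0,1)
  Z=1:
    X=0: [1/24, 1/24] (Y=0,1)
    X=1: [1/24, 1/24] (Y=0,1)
0.0229 dits

Conditional mutual information: I(X;Y|Z) = H(X|Z) + H(Y|Z) - H(X,Y|Z)

H(Z) = 0.1957
H(X,Z) = 0.4494 → H(X|Z) = 0.2537
H(Y,Z) = 0.4967 → H(Y|Z) = 0.3010
H(X,Y,Z) = 0.7275 → H(X,Y|Z) = 0.5318

I(X;Y|Z) = 0.2537 + 0.3010 - 0.5318 = 0.0229 dits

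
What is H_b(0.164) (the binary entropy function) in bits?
0.6438 bits

The binary entropy function is:
H(p) = -p log(p) - (1-p) log(1-p)

H(0.164) = -0.164 × log_2(0.164) - 0.836 × log_2(0.836)
H(0.164) = 0.6438 bits

Note: Binary entropy is maximized at p=0.5 (H=1 bit) and minimized at p=0 or p=1 (H=0).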